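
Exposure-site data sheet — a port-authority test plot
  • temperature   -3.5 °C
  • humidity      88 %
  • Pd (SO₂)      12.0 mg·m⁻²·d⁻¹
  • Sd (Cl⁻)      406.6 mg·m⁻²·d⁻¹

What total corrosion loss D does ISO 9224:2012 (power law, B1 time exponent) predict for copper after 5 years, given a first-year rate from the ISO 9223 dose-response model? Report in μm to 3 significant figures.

copper: f(T) = +0.126·(T−10) [T≤10 °C] = -1.7010
  sulphur-dioxide contribution → 0.3319 μm/a
  chloride contribution → 1.039 μm/a
  ⇒ r_corr(copper) = 1.371 μm/a
Power-law: D(5) = r_corr · 5^0.667
  D(5) = 1.371 × 5^0.667 = 1.371 × 2.926 = 4.01 μm

D(5) = 4.01 μm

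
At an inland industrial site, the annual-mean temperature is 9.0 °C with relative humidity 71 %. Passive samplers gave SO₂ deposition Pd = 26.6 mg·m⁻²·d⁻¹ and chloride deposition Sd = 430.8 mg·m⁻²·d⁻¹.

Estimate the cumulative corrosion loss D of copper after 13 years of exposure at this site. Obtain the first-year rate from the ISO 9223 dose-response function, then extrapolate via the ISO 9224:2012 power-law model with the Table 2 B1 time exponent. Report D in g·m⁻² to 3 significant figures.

copper: T≤10 °C ⇒ hinge +0.126·(9.0−10) = -0.1260
  sulphur-dioxide contribution → 0.7232 μm/a
  chloride contribution → 1.056 μm/a
  total first-year rate 1.779 μm/a
Power-law: D(13) = r_corr · 13^0.667
  D(13) = 1.779 × 13^0.667 = 1.779 × 5.534 = 9.844 μm
  Mass loss = 9.844 μm × 8.96 g/cm³ = 88.2 g·m⁻²

D(13) = 88.2 g·m⁻²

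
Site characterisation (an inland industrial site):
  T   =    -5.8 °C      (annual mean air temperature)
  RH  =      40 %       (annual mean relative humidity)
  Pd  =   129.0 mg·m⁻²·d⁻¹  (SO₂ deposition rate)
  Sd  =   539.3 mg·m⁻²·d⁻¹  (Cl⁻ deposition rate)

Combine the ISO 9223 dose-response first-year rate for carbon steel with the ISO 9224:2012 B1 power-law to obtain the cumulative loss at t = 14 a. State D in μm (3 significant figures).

carbon steel: T≤10 °C ⇒ hinge +0.150·(-5.8−10) = -2.3700
  SO₂ term: 1.77·129.0^0.52·exp(0.02·40-2.3700) = 4.609
  Sd branch = 0.102·Sd^0.62·e^(0.033·RH+0.04·T) = 14.96 μm/a
  r_corr = 4.609 + 14.96 = 19.57 μm/a
ISO 9224: D(t) = r_corr · t^b with b = 0.523 (carbon steel, B1)
  D(14) = 19.57 × 14^0.523 = 19.57 × 3.976 = 77.79 μm

D(14) = 77.8 μm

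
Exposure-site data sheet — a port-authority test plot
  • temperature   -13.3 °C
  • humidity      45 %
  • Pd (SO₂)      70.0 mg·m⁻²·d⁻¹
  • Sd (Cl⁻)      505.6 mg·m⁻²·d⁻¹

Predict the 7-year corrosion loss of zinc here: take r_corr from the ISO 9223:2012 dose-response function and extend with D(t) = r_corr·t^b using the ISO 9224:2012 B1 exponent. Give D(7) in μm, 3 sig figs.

D(7) = 2.70 μm

zinc: f(T) = +0.038·(T−10) [T≤10 °C] = -0.8854
  SO₂ term: 0.0129·70.0^0.44·exp(0.046·45-0.8854) = 0.2735
  Cl⁻ term: 0.0175·505.6^0.57·exp(0.008·45+0.085·-13.3) = 0.2816
  sum: 0.2735 + 0.2816 → r_corr = 0.555 μm/a
Power-law: D(7) = r_corr · 7^0.813
  D(7) = 0.555 × 7^0.813 = 0.555 × 4.865 = 2.7 μm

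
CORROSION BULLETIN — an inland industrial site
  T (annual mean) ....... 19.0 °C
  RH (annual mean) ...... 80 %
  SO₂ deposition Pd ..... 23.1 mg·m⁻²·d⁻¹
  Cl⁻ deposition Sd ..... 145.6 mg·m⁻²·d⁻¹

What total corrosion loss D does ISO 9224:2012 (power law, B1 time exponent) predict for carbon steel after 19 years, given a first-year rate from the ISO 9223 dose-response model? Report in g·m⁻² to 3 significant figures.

D(19) = 3.47e+03 g·m⁻²

carbon steel: T>10 °C ⇒ hinge -0.054·(19.0−10) = -0.4860
  sulphur-dioxide contribution → 27.6 μm/a
  chloride contribution → 67.04 μm/a
  ⇒ r_corr(carbon steel) = 94.64 μm/a
Power-law: D(19) = r_corr · 19^0.523
  D(19) = 94.64 × 19^0.523 = 94.64 × 4.664 = 441.4 μm
  Mass loss = 441.4 μm × 7.85 g/cm³ = 3465 g·m⁻²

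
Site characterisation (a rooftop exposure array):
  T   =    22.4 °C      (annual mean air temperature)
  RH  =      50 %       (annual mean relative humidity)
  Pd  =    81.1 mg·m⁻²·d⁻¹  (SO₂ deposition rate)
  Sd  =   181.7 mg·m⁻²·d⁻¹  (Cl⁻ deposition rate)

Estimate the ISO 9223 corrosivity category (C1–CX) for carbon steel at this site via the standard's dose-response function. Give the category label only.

carbon steel: f(T) = -0.054·(T−10) [T>10 °C] = -0.6696
  Pd branch = 1.77·Pd^0.52·e^(0.02·RH+f) = 24.22 μm/a
  Sd branch = 0.102·Sd^0.62·e^(0.033·RH+0.04·T) = 32.74 μm/a
  sum: 24.22 + 32.74 → r_corr = 56.96 μm/a
57 μm/a falls in (50, 80] for carbon steel → category C4

C4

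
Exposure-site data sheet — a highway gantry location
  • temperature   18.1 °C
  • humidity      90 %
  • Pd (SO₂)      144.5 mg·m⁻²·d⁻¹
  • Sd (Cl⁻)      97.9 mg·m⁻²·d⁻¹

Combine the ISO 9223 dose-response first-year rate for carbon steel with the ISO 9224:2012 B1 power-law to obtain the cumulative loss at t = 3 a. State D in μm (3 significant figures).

D(3) = 288 μm

carbon steel: T>10 °C ⇒ hinge -0.054·(18.1−10) = -0.4374
  sulphur-dioxide contribution → 91.81 μm/a
  chloride contribution → 70.33 μm/a
  ⇒ r_corr(carbon steel) = 162.1 μm/a
ISO 9224: D(t) = r_corr · t^b with b = 0.523 (carbon steel, B1)
  D(3) = 162.1 × 3^0.523 = 162.1 × 1.776 = 288 μm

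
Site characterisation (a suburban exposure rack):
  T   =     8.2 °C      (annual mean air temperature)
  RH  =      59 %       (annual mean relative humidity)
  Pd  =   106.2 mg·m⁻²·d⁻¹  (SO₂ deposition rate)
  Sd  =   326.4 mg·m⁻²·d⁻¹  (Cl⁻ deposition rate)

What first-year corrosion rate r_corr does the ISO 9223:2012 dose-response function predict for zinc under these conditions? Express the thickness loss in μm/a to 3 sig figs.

zinc: f(T) = +0.038·(T−10) [T≤10 °C] = -0.0684
  sulphur-dioxide contribution → 1.416 μm/a
  chloride contribution → 1.526 μm/a
  ⇒ r_corr(zinc) = 2.942 μm/a

r_corr = 2.94 μm/a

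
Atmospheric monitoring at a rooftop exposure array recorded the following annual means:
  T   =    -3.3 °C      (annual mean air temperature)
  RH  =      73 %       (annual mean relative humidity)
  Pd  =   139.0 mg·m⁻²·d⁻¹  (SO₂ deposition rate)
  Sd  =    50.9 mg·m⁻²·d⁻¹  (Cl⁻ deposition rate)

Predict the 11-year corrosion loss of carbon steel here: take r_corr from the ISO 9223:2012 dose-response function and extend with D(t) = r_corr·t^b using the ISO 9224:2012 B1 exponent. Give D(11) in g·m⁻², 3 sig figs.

D(11) = 684 g·m⁻²

carbon steel: temperature factor f = +0.150·(-13.3) = -1.9950
  Pd branch = 1.77·Pd^0.52·e^(0.02·RH+f) = 13.49 μm/a
  Sd branch = 0.102·Sd^0.62·e^(0.033·RH+0.04·T) = 11.37 μm/a
  r_corr = 13.49 + 11.37 = 24.86 μm/a
Long-term exponent b (ISO 9224 Table 2, B1) = 0.523
  D(11) = 24.86 × 11^0.523 = 24.86 × 3.505 = 87.11 μm
  Mass loss = 87.11 μm × 7.85 g/cm³ = 683.8 g·m⁻²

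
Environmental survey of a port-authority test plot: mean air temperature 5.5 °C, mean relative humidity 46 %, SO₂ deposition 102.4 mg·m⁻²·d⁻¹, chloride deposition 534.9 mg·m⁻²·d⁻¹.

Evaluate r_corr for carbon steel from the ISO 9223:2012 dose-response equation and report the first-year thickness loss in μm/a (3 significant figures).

carbon steel: f(T) = +0.150·(T−10) [T≤10 °C] = -0.6750
  sulphur-dioxide contribution → 25.1 μm/a
  chloride contribution → 28.51 μm/a
  ⇒ r_corr(carbon steel) = 53.61 μm/a

r_corr = 53.6 μm/a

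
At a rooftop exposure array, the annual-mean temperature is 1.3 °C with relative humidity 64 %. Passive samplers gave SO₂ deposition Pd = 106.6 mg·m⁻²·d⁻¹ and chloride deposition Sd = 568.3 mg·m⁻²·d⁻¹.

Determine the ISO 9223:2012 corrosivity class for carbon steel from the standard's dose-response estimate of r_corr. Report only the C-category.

C4

carbon steel: temperature factor f = +0.150·(-8.7) = -1.3050
  Pd branch = 1.77·Pd^0.52·e^(0.02·RH+f) = 19.57 μm/a
  Cl⁻ term: 0.102·568.3^0.62·exp(0.033·64+0.04·1.3) = 45.32
  r_corr = 19.57 + 45.32 = 64.88 μm/a
64.9 μm/a falls in (50, 80] for carbon steel → category C4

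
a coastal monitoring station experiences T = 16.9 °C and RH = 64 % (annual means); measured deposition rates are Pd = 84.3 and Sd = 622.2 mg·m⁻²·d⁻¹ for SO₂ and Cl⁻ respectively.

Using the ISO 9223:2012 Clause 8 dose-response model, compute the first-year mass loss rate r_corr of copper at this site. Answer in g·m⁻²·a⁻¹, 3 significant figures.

copper: f(T) = -0.080·(T−10) [T>10 °C] = -0.5520
  Pd branch = 0.0053·Pd^0.26·e^(0.059·RH+f) = 0.4218 μm/a
  Cl⁻ term: 0.01025·622.2^0.27·exp(0.036·64+0.049·16.9) = 1.335
  sum: 0.4218 + 1.335 → r_corr = 1.756 μm/a
Convert to mass loss: 1.756 μm/a × 8.96 g/cm³ = 15.74 g·m⁻²·a⁻¹

r_corr = 15.7 g·m⁻²·a⁻¹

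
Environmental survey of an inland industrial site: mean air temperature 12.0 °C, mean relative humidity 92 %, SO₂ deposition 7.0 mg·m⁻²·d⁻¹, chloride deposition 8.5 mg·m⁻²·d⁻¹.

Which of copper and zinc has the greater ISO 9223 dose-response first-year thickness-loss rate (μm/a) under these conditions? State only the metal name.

copper: temperature factor f = -0.080·(2.0) = -0.1600
  SO₂ term: 0.0053·7.0^0.26·exp(0.059·92-0.1600) = 1.706
  Sd branch = 0.01025·Sd^0.27·e^(0.036·RH+0.049·T) = 0.9024 μm/a
  sum: 1.706 + 0.9024 → r_corr = 2.608 μm/a
zinc: T>10 °C ⇒ hinge -0.071·(12.0−10) = -0.1420
  SO₂ term: 0.0129·7.0^0.44·exp(0.046·92-0.1420) = 1.814
  Cl⁻ term: 0.0175·8.5^0.57·exp(0.008·92+0.085·12.0) = 0.3431
  r_corr = 1.814 + 0.3431 = 2.157 μm/a
Ordering by μm/a: copper (2.61) > zinc (2.16)

copper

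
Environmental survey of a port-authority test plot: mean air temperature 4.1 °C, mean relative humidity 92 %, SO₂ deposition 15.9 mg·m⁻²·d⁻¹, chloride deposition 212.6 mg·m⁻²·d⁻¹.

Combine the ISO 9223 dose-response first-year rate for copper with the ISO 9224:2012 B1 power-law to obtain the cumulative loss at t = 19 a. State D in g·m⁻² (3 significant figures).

copper: T≤10 °C ⇒ hinge +0.126·(4.1−10) = -0.7434
  Pd branch = 0.0053·Pd^0.26·e^(0.059·RH+f) = 1.178 μm/a
  Cl⁻ term: 0.01025·212.6^0.27·exp(0.036·92+0.049·4.1) = 1.462
  r_corr = 1.178 + 1.462 = 2.639 μm/a
ISO 9224: D(t) = r_corr · t^b with b = 0.667 (copper, B1)
  D(19) = 2.639 × 19^0.667 = 2.639 × 7.127 = 18.81 μm
  Mass loss = 18.81 μm × 8.96 g/cm³ = 168.6 g·m⁻²

D(19) = 169 g·m⁻²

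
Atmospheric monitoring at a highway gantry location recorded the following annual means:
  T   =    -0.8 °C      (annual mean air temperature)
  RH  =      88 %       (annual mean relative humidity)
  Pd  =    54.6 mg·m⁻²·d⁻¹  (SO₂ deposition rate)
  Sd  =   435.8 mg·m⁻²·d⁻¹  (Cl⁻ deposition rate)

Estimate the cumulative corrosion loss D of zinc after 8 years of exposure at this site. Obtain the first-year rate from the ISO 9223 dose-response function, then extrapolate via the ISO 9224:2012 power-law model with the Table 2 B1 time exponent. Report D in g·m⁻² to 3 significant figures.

zinc: T≤10 °C ⇒ hinge +0.038·(-0.8−10) = -0.4104
  Pd branch = 0.0129·Pd^0.44·e^(0.046·RH+f) = 2.849 μm/a
  Cl⁻ term: 0.0175·435.8^0.57·exp(0.008·88+0.085·-0.8) = 1.056
  r_corr = 2.849 + 1.056 = 3.905 μm/a
Power-law: D(8) = r_corr · 8^0.813
  D(8) = 3.905 × 8^0.813 = 3.905 × 5.423 = 21.18 μm
  Mass loss = 21.18 μm × 7.14 g/cm³ = 151.2 g·m⁻²

D(8) = 151 g·m⁻²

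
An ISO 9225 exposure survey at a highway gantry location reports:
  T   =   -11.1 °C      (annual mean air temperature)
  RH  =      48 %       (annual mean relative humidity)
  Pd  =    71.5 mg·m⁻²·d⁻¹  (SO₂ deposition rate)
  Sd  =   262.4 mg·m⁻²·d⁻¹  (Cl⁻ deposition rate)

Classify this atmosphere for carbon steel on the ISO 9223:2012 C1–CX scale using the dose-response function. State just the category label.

carbon steel: T≤10 °C ⇒ hinge +0.150·(-11.1−10) = -3.1650
  sulphur-dioxide contribution → 1.797 μm/a
  chloride contribution → 10.08 μm/a
  total first-year rate 11.88 μm/a
Category bounds: 1.3…25 μm/a bracket r_corr ⇒ C2

C2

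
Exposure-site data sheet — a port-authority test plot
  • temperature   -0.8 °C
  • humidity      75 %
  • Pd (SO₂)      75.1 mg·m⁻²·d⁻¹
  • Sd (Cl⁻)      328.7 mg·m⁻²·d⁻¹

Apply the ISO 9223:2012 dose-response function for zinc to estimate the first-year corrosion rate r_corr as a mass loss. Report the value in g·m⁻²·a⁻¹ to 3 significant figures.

zinc: f(T) = +0.038·(T−10) [T≤10 °C] = -0.4104
  Pd branch = 0.0129·Pd^0.44·e^(0.046·RH+f) = 1.803 μm/a
  Sd branch = 0.0175·Sd^0.57·e^(0.008·RH+0.085·T) = 0.8103 μm/a
  r_corr = 1.803 + 0.8103 = 2.613 μm/a
Convert to mass loss: 2.613 μm/a × 7.14 g/cm³ = 18.66 g·m⁻²·a⁻¹

r_corr = 18.7 g·m⁻²·a⁻¹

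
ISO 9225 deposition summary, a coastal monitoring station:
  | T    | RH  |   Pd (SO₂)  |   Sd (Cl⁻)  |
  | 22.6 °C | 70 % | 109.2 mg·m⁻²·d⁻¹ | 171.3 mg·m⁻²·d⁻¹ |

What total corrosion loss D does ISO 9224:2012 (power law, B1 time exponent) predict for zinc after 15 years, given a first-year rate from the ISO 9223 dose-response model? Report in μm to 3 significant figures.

zinc: temperature factor f = -0.071·(12.6) = -0.8946
  SO₂ term: 0.0129·109.2^0.44·exp(0.046·70-0.8946) = 1.041
  Sd branch = 0.0175·Sd^0.57·e^(0.008·RH+0.085·T) = 3.924 μm/a
  r_corr = 1.041 + 3.924 = 4.965 μm/a
Power-law: D(15) = r_corr · 15^0.813
  D(15) = 4.965 × 15^0.813 = 4.965 × 9.04 = 44.88 μm

D(15) = 44.9 μm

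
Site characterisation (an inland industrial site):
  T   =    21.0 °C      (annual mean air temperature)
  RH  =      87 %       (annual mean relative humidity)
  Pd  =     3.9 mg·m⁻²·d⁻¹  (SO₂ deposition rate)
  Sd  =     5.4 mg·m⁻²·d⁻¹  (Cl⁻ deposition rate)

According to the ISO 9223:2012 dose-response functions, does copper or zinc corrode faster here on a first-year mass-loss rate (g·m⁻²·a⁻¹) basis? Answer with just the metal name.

copper: T>10 °C ⇒ hinge -0.080·(21.0−10) = -0.8800
  SO₂ term: 0.0053·3.9^0.26·exp(0.059·87-0.8800) = 0.5309
  Cl⁻ term: 0.01025·5.4^0.27·exp(0.036·87+0.049·21.0) = 1.037
  r_corr = 0.5309 + 1.037 = 1.567 μm/a
  mass loss = 1.567 μm/a × 8.96 g/cm³ = 14.04 g·m⁻²·a⁻¹
zinc: temperature factor f = -0.071·(11.0) = -0.7810
  SO₂ term: 0.0129·3.9^0.44·exp(0.046·87-0.7810) = 0.5882
  Cl⁻ term: 0.0175·5.4^0.57·exp(0.008·87+0.085·21.0) = 0.547
  sum: 0.5882 + 0.547 → r_corr = 1.135 μm/a
  mass loss = 1.135 μm/a × 7.14 g/cm³ = 8.105 g·m⁻²·a⁻¹
Ordering by g·m⁻²·a⁻¹: copper (14) > zinc (8.11)

copper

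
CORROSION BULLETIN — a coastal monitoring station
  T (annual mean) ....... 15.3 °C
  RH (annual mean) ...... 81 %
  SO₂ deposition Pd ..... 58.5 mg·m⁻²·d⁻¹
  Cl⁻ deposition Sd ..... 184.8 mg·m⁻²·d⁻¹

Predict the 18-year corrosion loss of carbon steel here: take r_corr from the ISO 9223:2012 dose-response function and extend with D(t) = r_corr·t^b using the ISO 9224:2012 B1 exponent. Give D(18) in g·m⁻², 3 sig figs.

carbon steel: T>10 °C ⇒ hinge -0.054·(15.3−10) = -0.2862
  Pd branch = 1.77·Pd^0.52·e^(0.02·RH+f) = 55.74 μm/a
  Sd branch = 0.102·Sd^0.62·e^(0.033·RH+0.04·T) = 69.28 μm/a
  sum: 55.74 + 69.28 → r_corr = 125 μm/a
Power-law: D(18) = r_corr · 18^0.523
  D(18) = 125 × 18^0.523 = 125 × 4.534 = 566.9 μm
  Mass loss = 566.9 μm × 7.85 g/cm³ = 4450 g·m⁻²

D(18) = 4.45e+03 g·m⁻²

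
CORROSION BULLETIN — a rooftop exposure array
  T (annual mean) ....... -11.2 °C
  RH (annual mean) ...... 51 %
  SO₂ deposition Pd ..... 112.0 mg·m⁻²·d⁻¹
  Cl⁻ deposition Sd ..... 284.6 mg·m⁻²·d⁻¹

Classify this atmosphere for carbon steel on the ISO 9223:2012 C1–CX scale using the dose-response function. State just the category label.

carbon steel: T≤10 °C ⇒ hinge +0.150·(-11.2−10) = -3.1800
  Pd branch = 1.77·Pd^0.52·e^(0.02·RH+f) = 2.374 μm/a
  Sd branch = 0.102·Sd^0.62·e^(0.033·RH+0.04·T) = 11.66 μm/a
  r_corr = 2.374 + 11.66 = 14.03 μm/a
ISO 9223 Table 2 (carbon steel): 1.3 < 14 ≤ 25 μm/a ⇒ C2

C2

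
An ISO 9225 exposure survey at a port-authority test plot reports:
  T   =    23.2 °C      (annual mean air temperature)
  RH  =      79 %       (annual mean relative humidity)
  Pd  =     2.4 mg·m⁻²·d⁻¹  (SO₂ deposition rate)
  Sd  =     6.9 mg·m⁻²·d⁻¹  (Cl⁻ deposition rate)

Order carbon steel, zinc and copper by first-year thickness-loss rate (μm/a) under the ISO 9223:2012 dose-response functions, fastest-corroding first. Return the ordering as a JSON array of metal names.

["carbon steel", "copper", "zinc"]

carbon steel: T>10 °C ⇒ hinge -0.054·(23.2−10) = -0.7128
  Pd branch = 1.77·Pd^0.52·e^(0.02·RH+f) = 6.642 μm/a
  Cl⁻ term: 0.102·6.9^0.62·exp(0.033·79+0.04·23.2) = 11.59
  r_corr = 6.642 + 11.59 = 18.23 μm/a
zinc: temperature factor f = -0.071·(13.2) = -0.9372
  Pd branch = 0.0129·Pd^0.44·e^(0.046·RH+f) = 0.2812 μm/a
  Sd branch = 0.0175·Sd^0.57·e^(0.008·RH+0.085·T) = 0.7114 μm/a
  sum: 0.2812 + 0.7114 → r_corr = 0.9926 μm/a
copper: temperature factor f = -0.080·(13.2) = -1.0560
  SO₂ term: 0.0053·2.4^0.26·exp(0.059·79-1.0560) = 0.2448
  Sd branch = 0.01025·Sd^0.27·e^(0.036·RH+0.049·T) = 0.9248 μm/a
  sum: 0.2448 + 0.9248 → r_corr = 1.17 μm/a
Ordering by μm/a: carbon steel (18.2) > copper (1.17) > zinc (0.993)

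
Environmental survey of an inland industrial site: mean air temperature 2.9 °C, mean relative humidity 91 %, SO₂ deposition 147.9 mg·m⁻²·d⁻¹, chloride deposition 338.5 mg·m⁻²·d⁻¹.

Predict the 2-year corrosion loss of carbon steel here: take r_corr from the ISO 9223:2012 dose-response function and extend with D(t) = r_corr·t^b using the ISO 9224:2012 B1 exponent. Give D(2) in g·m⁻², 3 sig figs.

D(2) = 1.53e+03 g·m⁻²

carbon steel: f(T) = +0.150·(T−10) [T≤10 °C] = -1.0650
  sulphur-dioxide contribution → 50.61 μm/a
  chloride contribution → 85.41 μm/a
  ⇒ r_corr(carbon steel) = 136 μm/a
ISO 9224: D(t) = r_corr · t^b with b = 0.523 (carbon steel, B1)
  D(2) = 136 × 2^0.523 = 136 × 1.437 = 195.4 μm
  Mass loss = 195.4 μm × 7.85 g/cm³ = 1534 g·m⁻²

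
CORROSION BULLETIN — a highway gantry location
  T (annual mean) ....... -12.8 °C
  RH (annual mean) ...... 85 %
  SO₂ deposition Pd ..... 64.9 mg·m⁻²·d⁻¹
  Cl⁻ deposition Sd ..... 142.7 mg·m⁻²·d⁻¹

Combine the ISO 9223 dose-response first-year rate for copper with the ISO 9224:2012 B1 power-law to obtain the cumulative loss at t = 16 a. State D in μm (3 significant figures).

copper: temperature factor f = +0.126·(-22.8) = -2.8728
  SO₂ term: 0.0053·64.9^0.26·exp(0.059·85-2.8728) = 0.1336
  Cl⁻ term: 0.01025·142.7^0.27·exp(0.036·85+0.049·-12.8) = 0.4456
  sum: 0.1336 + 0.4456 → r_corr = 0.5792 μm/a
Power-law: D(16) = r_corr · 16^0.667
  D(16) = 0.5792 × 16^0.667 = 0.5792 × 6.355 = 3.681 μm

D(16) = 3.68 μm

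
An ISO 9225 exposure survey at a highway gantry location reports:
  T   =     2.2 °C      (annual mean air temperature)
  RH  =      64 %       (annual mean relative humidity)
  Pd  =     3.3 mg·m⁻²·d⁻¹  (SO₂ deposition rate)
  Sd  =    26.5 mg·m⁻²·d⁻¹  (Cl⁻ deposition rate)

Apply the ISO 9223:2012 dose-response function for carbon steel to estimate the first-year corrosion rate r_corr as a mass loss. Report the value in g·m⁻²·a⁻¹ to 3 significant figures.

carbon steel: f(T) = +0.150·(T−10) [T≤10 °C] = -1.1700
  sulphur-dioxide contribution → 3.676 μm/a
  chloride contribution → 7.022 μm/a
  total first-year rate 10.7 μm/a
Convert to mass loss: 10.7 μm/a × 7.85 g/cm³ = 83.98 g·m⁻²·a⁻¹

r_corr = 84.0 g·m⁻²·a⁻¹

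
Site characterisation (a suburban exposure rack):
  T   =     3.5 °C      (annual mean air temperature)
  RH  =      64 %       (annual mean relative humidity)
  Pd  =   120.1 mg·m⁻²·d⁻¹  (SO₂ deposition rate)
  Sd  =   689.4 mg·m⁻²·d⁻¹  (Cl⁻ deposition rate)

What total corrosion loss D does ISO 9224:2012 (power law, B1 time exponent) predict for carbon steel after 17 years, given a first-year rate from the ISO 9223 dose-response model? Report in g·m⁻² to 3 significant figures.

D(17) = 2.93e+03 g·m⁻²

carbon steel: temperature factor f = +0.150·(-6.5) = -0.9750
  sulphur-dioxide contribution → 28.96 μm/a
  chloride contribution → 55.78 μm/a
  ⇒ r_corr(carbon steel) = 84.74 μm/a
Long-term exponent b (ISO 9224 Table 2, B1) = 0.523
  D(17) = 84.74 × 17^0.523 = 84.74 × 4.401 = 372.9 μm
  Mass loss = 372.9 μm × 7.85 g/cm³ = 2927 g·m⁻²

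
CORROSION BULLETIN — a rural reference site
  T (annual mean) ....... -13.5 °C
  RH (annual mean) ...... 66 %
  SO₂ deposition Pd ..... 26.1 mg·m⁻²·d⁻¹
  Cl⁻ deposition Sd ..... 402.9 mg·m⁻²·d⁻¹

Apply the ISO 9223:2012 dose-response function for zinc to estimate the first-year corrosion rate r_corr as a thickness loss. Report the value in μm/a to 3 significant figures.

zinc: T≤10 °C ⇒ hinge +0.038·(-13.5−10) = -0.8930
  Pd branch = 0.0129·Pd^0.44·e^(0.046·RH+f) = 0.462 μm/a
  Cl⁻ term: 0.0175·402.9^0.57·exp(0.008·66+0.085·-13.5) = 0.2877
  sum: 0.462 + 0.2877 → r_corr = 0.7497 μm/a

r_corr = 0.750 μm/a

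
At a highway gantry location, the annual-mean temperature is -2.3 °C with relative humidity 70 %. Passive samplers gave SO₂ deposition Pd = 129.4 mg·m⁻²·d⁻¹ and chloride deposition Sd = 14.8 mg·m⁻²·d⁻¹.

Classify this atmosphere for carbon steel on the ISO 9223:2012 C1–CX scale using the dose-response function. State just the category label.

carbon steel: f(T) = +0.150·(T−10) [T≤10 °C] = -1.8450
  Pd branch = 1.77·Pd^0.52·e^(0.02·RH+f) = 14.22 μm/a
  Sd branch = 0.102·Sd^0.62·e^(0.033·RH+0.04·T) = 4.982 μm/a
  r_corr = 14.22 + 4.982 = 19.2 μm/a
19.2 μm/a falls in (1.3, 25] for carbon steel → category C2

C2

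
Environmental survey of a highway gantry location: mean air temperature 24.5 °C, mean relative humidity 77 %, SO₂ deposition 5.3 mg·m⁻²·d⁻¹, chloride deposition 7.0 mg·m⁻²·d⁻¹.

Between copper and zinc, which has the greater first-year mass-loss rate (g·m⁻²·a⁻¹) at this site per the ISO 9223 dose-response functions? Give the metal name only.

copper: f(T) = -0.080·(T−10) [T>10 °C] = -1.1600
  Pd branch = 0.0053·Pd^0.26·e^(0.059·RH+f) = 0.2409 μm/a
  Sd branch = 0.01025·Sd^0.27·e^(0.036·RH+0.049·T) = 0.9207 μm/a
  r_corr = 0.2409 + 0.9207 = 1.162 μm/a
  mass loss = 1.162 μm/a × 8.96 g/cm³ = 10.41 g·m⁻²·a⁻¹
zinc: T>10 °C ⇒ hinge -0.071·(24.5−10) = -1.0295
  Pd branch = 0.0129·Pd^0.44·e^(0.046·RH+f) = 0.3315 μm/a
  Sd branch = 0.0175·Sd^0.57·e^(0.008·RH+0.085·T) = 0.7883 μm/a
  sum: 0.3315 + 0.7883 → r_corr = 1.12 μm/a
  mass loss = 1.12 μm/a × 7.14 g/cm³ = 7.995 g·m⁻²·a⁻¹
Ordering by g·m⁻²·a⁻¹: copper (10.4) > zinc (8)

copper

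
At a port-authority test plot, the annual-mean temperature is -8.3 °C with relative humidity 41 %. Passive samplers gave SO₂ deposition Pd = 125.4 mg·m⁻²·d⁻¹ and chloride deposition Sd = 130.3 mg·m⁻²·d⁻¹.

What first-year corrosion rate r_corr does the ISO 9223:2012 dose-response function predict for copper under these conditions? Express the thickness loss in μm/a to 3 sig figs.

r_corr = 0.132 μm/a

copper: f(T) = +0.126·(T−10) [T≤10 °C] = -2.3058
  SO₂ term: 0.0053·125.4^0.26·exp(0.059·41-2.3058) = 0.02084
  Cl⁻ term: 0.01025·130.3^0.27·exp(0.036·41+0.049·-8.3) = 0.1112
  sum: 0.02084 + 0.1112 → r_corr = 0.1321 μm/a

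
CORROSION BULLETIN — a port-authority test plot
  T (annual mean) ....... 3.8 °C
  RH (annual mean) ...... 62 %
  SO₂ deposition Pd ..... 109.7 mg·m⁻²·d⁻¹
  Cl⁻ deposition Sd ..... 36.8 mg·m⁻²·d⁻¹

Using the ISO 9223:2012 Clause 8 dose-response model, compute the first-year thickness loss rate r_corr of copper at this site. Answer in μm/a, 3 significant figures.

copper: f(T) = +0.126·(T−10) [T≤10 °C] = -0.7812
  Pd branch = 0.0053·Pd^0.26·e^(0.059·RH+f) = 0.3192 μm/a
  Sd branch = 0.01025·Sd^0.27·e^(0.036·RH+0.049·T) = 0.3046 μm/a
  r_corr = 0.3192 + 0.3046 = 0.6238 μm/a

r_corr = 0.624 μm/a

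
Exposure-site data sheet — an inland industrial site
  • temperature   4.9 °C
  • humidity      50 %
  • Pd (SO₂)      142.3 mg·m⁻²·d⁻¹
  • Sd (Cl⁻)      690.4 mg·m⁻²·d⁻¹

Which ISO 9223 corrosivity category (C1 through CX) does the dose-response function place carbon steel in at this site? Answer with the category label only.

C4

carbon steel: f(T) = +0.150·(T−10) [T≤10 °C] = -0.7650
  SO₂ term: 1.77·142.3^0.52·exp(0.02·50-0.7650) = 29.49
  Cl⁻ term: 0.102·690.4^0.62·exp(0.033·50+0.04·4.9) = 37.2
  sum: 29.49 + 37.2 → r_corr = 66.69 μm/a
66.7 μm/a falls in (50, 80] for carbon steel → category C4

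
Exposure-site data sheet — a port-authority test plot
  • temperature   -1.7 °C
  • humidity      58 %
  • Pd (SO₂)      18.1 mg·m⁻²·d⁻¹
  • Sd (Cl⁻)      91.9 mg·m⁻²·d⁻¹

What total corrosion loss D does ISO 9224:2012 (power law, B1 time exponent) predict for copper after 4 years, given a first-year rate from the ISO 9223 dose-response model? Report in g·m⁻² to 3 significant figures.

D(4) = 7.61 g·m⁻²

copper: T≤10 °C ⇒ hinge +0.126·(-1.7−10) = -1.4742
  SO₂ term: 0.0053·18.1^0.26·exp(0.059·58-1.4742) = 0.07892
  Cl⁻ term: 0.01025·91.9^0.27·exp(0.036·58+0.049·-1.7) = 0.2579
  sum: 0.07892 + 0.2579 → r_corr = 0.3368 μm/a
ISO 9224: D(t) = r_corr · t^b with b = 0.667 (copper, B1)
  D(4) = 0.3368 × 4^0.667 = 0.3368 × 2.521 = 0.8491 μm
  Mass loss = 0.8491 μm × 8.96 g/cm³ = 7.608 g·m⁻²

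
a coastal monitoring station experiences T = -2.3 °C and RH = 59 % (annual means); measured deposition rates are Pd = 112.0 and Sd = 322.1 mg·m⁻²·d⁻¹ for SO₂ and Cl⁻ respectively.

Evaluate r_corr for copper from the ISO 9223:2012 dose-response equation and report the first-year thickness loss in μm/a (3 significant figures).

r_corr = 0.489 μm/a

copper: temperature factor f = +0.126·(-12.3) = -1.5498
  SO₂ term: 0.0053·112.0^0.26·exp(0.059·59-1.5498) = 0.1247
  Sd branch = 0.01025·Sd^0.27·e^(0.036·RH+0.049·T) = 0.3642 μm/a
  r_corr = 0.1247 + 0.3642 = 0.4889 μm/a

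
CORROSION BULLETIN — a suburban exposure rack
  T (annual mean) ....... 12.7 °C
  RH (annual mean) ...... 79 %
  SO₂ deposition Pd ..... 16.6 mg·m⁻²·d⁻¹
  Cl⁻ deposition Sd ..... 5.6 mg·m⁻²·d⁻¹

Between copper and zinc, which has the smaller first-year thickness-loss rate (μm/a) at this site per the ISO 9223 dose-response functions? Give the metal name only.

copper

copper: f(T) = -0.080·(T−10) [T>10 °C] = -0.2160
  Pd branch = 0.0053·Pd^0.26·e^(0.059·RH+f) = 0.9374 μm/a
  Cl⁻ term: 0.01025·5.6^0.27·exp(0.036·79+0.049·12.7) = 0.5226
  sum: 0.9374 + 0.5226 → r_corr = 1.46 μm/a
zinc: temperature factor f = -0.071·(2.7) = -0.1917
  Pd branch = 0.0129·Pd^0.44·e^(0.046·RH+f) = 1.388 μm/a
  Sd branch = 0.0175·Sd^0.57·e^(0.008·RH+0.085·T) = 0.2587 μm/a
  r_corr = 1.388 + 0.2587 = 1.647 μm/a
Ordering by μm/a: zinc (1.65) > copper (1.46)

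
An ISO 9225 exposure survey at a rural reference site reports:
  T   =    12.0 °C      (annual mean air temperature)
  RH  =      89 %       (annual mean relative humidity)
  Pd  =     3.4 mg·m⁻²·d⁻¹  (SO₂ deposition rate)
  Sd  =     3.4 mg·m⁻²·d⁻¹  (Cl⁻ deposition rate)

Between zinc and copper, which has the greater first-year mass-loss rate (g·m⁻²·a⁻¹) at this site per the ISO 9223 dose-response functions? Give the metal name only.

zinc: T>10 °C ⇒ hinge -0.071·(12.0−10) = -0.1420
  sulphur-dioxide contribution → 1.15 μm/a
  chloride contribution → 0.1987 μm/a
  ⇒ r_corr(zinc) = 1.349 μm/a
  mass loss = 1.349 μm/a × 7.14 g/cm³ = 9.631 g·m⁻²·a⁻¹
copper: T>10 °C ⇒ hinge -0.080·(12.0−10) = -0.1600
  sulphur-dioxide contribution → 1.184 μm/a
  chloride contribution → 0.6325 μm/a
  ⇒ r_corr(copper) = 1.817 μm/a
  mass loss = 1.817 μm/a × 8.96 g/cm³ = 16.28 g·m⁻²·a⁻¹
Ordering by g·m⁻²·a⁻¹: copper (16.3) > zinc (9.63)

copper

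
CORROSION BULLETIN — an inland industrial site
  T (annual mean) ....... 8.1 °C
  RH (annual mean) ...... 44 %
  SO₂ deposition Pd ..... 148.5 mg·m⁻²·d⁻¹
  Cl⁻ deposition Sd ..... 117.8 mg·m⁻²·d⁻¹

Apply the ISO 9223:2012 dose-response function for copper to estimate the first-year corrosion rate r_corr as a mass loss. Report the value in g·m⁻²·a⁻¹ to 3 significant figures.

r_corr = 4.25 g·m⁻²·a⁻¹

copper: temperature factor f = +0.126·(-1.9) = -0.2394
  sulphur-dioxide contribution → 0.2053 μm/a
  chloride contribution → 0.2693 μm/a
  ⇒ r_corr(copper) = 0.4746 μm/a
Convert to mass loss: 0.4746 μm/a × 8.96 g/cm³ = 4.252 g·m⁻²·a⁻¹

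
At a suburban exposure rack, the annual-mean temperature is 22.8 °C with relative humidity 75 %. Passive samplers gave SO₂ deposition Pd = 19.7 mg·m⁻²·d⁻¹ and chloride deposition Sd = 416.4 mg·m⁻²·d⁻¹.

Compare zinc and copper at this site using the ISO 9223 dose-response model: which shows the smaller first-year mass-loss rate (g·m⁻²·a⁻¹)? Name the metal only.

zinc: temperature factor f = -0.071·(12.8) = -0.9088
  Pd branch = 0.0129·Pd^0.44·e^(0.046·RH+f) = 0.6078 μm/a
  Sd branch = 0.0175·Sd^0.57·e^(0.008·RH+0.085·T) = 6.893 μm/a
  sum: 0.6078 + 6.893 → r_corr = 7.501 μm/a
  mass loss = 7.501 μm/a × 7.14 g/cm³ = 53.55 g·m⁻²·a⁻¹
copper: temperature factor f = -0.080·(12.8) = -1.0240
  SO₂ term: 0.0053·19.7^0.26·exp(0.059·75-1.0240) = 0.345
  Sd branch = 0.01025·Sd^0.27·e^(0.036·RH+0.049·T) = 2.376 μm/a
  r_corr = 0.345 + 2.376 = 2.721 μm/a
  mass loss = 2.721 μm/a × 8.96 g/cm³ = 24.38 g·m⁻²·a⁻¹
Ordering by g·m⁻²·a⁻¹: zinc (53.6) > copper (24.4)

copper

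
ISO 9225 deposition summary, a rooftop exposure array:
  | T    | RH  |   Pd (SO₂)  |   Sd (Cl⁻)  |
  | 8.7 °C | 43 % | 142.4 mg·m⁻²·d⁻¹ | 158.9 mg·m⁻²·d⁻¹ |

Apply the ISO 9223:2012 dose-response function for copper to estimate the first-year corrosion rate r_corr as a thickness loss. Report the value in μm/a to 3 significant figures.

copper: T≤10 °C ⇒ hinge +0.126·(8.7−10) = -0.1638
  SO₂ term: 0.0053·142.4^0.26·exp(0.059·43-0.1638) = 0.2065
  Cl⁻ term: 0.01025·158.9^0.27·exp(0.036·43+0.049·8.7) = 0.29
  r_corr = 0.2065 + 0.29 = 0.4965 μm/a

r_corr = 0.497 μm/a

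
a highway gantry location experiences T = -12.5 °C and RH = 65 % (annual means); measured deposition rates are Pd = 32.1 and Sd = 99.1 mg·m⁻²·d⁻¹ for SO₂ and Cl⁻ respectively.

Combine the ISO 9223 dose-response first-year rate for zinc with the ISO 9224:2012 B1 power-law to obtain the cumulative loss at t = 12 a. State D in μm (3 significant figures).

zinc: T≤10 °C ⇒ hinge +0.038·(-12.5−10) = -0.8550
  sulphur-dioxide contribution → 0.502 μm/a
  chloride contribution → 0.1397 μm/a
  total first-year rate 0.6417 μm/a
Power-law: D(12) = r_corr · 12^0.813
  D(12) = 0.6417 × 12^0.813 = 0.6417 × 7.54 = 4.838 μm

D(12) = 4.84 μm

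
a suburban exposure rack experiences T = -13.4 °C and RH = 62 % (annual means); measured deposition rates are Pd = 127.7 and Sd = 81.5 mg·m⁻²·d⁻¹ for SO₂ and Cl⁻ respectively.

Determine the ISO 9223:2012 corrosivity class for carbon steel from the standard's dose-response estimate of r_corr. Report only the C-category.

C2

carbon steel: T≤10 °C ⇒ hinge +0.150·(-13.4−10) = -3.5100
  SO₂ term: 1.77·127.7^0.52·exp(0.02·62-3.5100) = 2.277
  Cl⁻ term: 0.102·81.5^0.62·exp(0.033·62+0.04·-13.4) = 7.068
  sum: 2.277 + 7.068 → r_corr = 9.345 μm/a
9.34 μm/a falls in (1.3, 25] for carbon steel → category C2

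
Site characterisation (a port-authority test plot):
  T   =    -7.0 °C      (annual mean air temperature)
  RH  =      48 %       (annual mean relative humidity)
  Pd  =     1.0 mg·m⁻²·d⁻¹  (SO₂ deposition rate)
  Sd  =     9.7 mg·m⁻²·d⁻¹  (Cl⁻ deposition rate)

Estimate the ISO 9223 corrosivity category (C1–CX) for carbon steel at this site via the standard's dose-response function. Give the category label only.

C2

carbon steel: f(T) = +0.150·(T−10) [T≤10 °C] = -2.5500
  Pd branch = 1.77·Pd^0.52·e^(0.02·RH+f) = 0.3609 μm/a
  Cl⁻ term: 0.102·9.7^0.62·exp(0.033·48+0.04·-7.0) = 1.537
  r_corr = 0.3609 + 1.537 = 1.898 μm/a
ISO 9223 Table 2 (carbon steel): 1.3 < 1.9 ≤ 25 μm/a ⇒ C2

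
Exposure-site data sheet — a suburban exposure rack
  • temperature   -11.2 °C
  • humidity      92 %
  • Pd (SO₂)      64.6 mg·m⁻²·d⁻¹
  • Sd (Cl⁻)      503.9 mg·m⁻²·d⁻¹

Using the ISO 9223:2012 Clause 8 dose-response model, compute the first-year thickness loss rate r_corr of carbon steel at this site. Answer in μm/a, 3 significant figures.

carbon steel: T≤10 °C ⇒ hinge +0.150·(-11.2−10) = -3.1800
  sulphur-dioxide contribution → 4.049 μm/a
  chloride contribution → 64.27 μm/a
  total first-year rate 68.32 μm/a

r_corr = 68.3 μm/a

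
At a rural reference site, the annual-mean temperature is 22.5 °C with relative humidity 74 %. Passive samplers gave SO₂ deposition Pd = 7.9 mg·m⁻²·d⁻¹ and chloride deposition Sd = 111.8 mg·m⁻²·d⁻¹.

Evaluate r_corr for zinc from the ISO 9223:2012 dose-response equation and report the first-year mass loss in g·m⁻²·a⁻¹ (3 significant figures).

zinc: f(T) = -0.071·(T−10) [T>10 °C] = -0.8875
  Pd branch = 0.0129·Pd^0.44·e^(0.046·RH+f) = 0.3967 μm/a
  Cl⁻ term: 0.0175·111.8^0.57·exp(0.008·74+0.085·22.5) = 3.15
  sum: 0.3967 + 3.15 → r_corr = 3.547 μm/a
Convert to mass loss: 3.547 μm/a × 7.14 g/cm³ = 25.32 g·m⁻²·a⁻¹

r_corr = 25.3 g·m⁻²·a⁻¹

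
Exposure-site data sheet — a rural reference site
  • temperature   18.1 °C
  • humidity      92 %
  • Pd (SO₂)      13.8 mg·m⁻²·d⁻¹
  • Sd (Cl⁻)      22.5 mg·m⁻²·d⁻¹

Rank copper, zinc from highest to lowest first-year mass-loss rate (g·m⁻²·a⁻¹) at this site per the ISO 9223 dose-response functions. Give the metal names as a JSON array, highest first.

copper: f(T) = -0.080·(T−10) [T>10 °C] = -0.6480
  SO₂ term: 0.0053·13.8^0.26·exp(0.059·92-0.6480) = 1.249
  Cl⁻ term: 0.01025·22.5^0.27·exp(0.036·92+0.049·18.1) = 1.583
  sum: 1.249 + 1.583 → r_corr = 2.832 μm/a
  mass loss = 2.832 μm/a × 8.96 g/cm³ = 25.37 g·m⁻²·a⁻¹
zinc: T>10 °C ⇒ hinge -0.071·(18.1−10) = -0.5751
  Pd branch = 0.0129·Pd^0.44·e^(0.046·RH+f) = 1.586 μm/a
  Cl⁻ term: 0.0175·22.5^0.57·exp(0.008·92+0.085·18.1) = 1.004
  sum: 1.586 + 1.004 → r_corr = 2.59 μm/a
  mass loss = 2.59 μm/a × 7.14 g/cm³ = 18.49 g·m⁻²·a⁻¹
Ordering by g·m⁻²·a⁻¹: copper (25.4) > zinc (18.5)

["copper", "zinc"]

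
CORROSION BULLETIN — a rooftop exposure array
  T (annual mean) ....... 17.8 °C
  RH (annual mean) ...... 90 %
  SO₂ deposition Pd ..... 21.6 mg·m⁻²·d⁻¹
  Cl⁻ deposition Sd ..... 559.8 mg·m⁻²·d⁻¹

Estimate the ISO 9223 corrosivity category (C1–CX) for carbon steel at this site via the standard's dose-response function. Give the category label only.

CX

carbon steel: T>10 °C ⇒ hinge -0.054·(17.8−10) = -0.4212
  Pd branch = 1.77·Pd^0.52·e^(0.02·RH+f) = 34.73 μm/a
  Sd branch = 0.102·Sd^0.62·e^(0.033·RH+0.04·T) = 204.9 μm/a
  sum: 34.73 + 204.9 → r_corr = 239.6 μm/a
ISO 9223 Table 2 (carbon steel): 200 < 240 ≤ 700 μm/a ⇒ CX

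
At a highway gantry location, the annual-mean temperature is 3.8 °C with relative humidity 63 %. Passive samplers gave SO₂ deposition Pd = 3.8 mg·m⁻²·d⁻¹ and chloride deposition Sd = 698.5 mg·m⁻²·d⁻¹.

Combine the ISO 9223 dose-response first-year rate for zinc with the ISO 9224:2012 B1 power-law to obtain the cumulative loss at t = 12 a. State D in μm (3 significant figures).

zinc: temperature factor f = +0.038·(-6.2) = -0.2356
  SO₂ term: 0.0129·3.8^0.44·exp(0.046·63-0.2356) = 0.3326
  Sd branch = 0.0175·Sd^0.57·e^(0.008·RH+0.085·T) = 1.673 μm/a
  r_corr = 0.3326 + 1.673 = 2.005 μm/a
ISO 9224: D(t) = r_corr · t^b with b = 0.813 (zinc, B1)
  D(12) = 2.005 × 12^0.813 = 2.005 × 7.54 = 15.12 μm

D(12) = 15.1 μm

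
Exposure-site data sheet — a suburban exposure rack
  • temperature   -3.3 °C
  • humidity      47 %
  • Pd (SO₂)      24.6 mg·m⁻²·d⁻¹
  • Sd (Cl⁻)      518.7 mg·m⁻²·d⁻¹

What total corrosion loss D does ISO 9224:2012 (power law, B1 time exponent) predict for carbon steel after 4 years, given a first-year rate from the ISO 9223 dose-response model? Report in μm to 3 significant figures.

D(4) = 48.7 μm

carbon steel: temperature factor f = +0.150·(-13.3) = -1.9950
  Pd branch = 1.77·Pd^0.52·e^(0.02·RH+f) = 3.259 μm/a
  Sd branch = 0.102·Sd^0.62·e^(0.033·RH+0.04·T) = 20.33 μm/a
  r_corr = 3.259 + 20.33 = 23.59 μm/a
Power-law: D(4) = r_corr · 4^0.523
  D(4) = 23.59 × 4^0.523 = 23.59 × 2.065 = 48.7 μm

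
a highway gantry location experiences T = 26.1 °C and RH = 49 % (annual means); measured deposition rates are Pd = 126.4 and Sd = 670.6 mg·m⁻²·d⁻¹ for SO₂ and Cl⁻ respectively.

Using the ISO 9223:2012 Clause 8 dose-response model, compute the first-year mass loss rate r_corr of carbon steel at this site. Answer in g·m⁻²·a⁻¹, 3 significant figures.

r_corr = 840 g·m⁻²·a⁻¹

carbon steel: f(T) = -0.054·(T−10) [T>10 °C] = -0.8694
  Pd branch = 1.77·Pd^0.52·e^(0.02·RH+f) = 24.49 μm/a
  Cl⁻ term: 0.102·670.6^0.62·exp(0.033·49+0.04·26.1) = 82.54
  r_corr = 24.49 + 82.54 = 107 μm/a
Convert to mass loss: 107 μm/a × 7.85 g/cm³ = 840.2 g·m⁻²·a⁻¹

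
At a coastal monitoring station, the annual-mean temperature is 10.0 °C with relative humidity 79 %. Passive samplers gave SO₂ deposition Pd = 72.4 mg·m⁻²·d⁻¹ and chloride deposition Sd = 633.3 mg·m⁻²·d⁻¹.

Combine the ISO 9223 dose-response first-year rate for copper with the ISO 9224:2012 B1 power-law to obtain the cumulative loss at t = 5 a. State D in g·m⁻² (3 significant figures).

copper: T≤10 °C ⇒ hinge +0.126·(10.0−10) = +0.0000
  SO₂ term: 0.0053·72.4^0.26·exp(0.059·79+0.0000) = 1.706
  Cl⁻ term: 0.01025·633.3^0.27·exp(0.036·79+0.049·10.0) = 1.641
  sum: 1.706 + 1.641 → r_corr = 3.347 μm/a
Long-term exponent b (ISO 9224 Table 2, B1) = 0.667
  D(5) = 3.347 × 5^0.667 = 3.347 × 2.926 = 9.793 μm
  Mass loss = 9.793 μm × 8.96 g/cm³ = 87.74 g·m⁻²

D(5) = 87.7 g·m⁻²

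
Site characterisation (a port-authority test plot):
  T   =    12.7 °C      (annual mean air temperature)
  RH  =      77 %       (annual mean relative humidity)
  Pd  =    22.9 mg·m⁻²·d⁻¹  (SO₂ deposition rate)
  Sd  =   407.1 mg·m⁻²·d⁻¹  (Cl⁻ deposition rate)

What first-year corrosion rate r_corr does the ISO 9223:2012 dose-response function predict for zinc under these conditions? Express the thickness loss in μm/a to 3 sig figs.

r_corr = 4.39 μm/a

zinc: temperature factor f = -0.071·(2.7) = -0.1917
  Pd branch = 0.0129·Pd^0.44·e^(0.046·RH+f) = 1.459 μm/a
  Cl⁻ term: 0.0175·407.1^0.57·exp(0.008·77+0.085·12.7) = 2.93
  sum: 1.459 + 2.93 → r_corr = 4.389 μm/a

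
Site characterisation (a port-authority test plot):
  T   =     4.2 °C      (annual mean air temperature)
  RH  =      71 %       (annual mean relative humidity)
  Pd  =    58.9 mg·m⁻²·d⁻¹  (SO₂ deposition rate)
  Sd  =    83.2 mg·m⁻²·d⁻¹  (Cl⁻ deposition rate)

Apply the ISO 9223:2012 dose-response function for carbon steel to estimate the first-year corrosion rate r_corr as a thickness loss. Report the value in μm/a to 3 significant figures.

carbon steel: T≤10 °C ⇒ hinge +0.150·(4.2−10) = -0.8700
  SO₂ term: 1.77·58.9^0.52·exp(0.02·71-0.8700) = 25.54
  Sd branch = 0.102·Sd^0.62·e^(0.033·RH+0.04·T) = 19.48 μm/a
  sum: 25.54 + 19.48 → r_corr = 45.02 μm/a

r_corr = 45.0 μm/a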